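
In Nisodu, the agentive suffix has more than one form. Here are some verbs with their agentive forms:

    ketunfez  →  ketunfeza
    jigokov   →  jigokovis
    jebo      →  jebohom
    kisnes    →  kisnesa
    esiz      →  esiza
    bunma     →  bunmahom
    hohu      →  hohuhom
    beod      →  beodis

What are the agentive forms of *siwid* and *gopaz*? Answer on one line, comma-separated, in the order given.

siwidis, gopaza

The pattern is sibilance of the final sound: -a when the stem ends in a sibilant (*ketunfez*, *kisnes*, *esiz*); -is when the stem ends in a non-sibilant consonant (*jigokov*, *beod*); -hom when the stem ends in a vowel (*jebo*, *bunma*, *hohu*).
*siwid* — final sound /d/ (a non-sibilant consonant) → -is → *siwidis*.
The final sound of *gopaz* is /z/, which is a sibilant, so the suffix is -a, giving *gopaza*.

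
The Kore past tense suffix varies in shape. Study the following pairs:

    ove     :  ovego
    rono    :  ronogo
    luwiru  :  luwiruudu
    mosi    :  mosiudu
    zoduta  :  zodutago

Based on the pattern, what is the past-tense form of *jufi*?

The suffix is conditioned by the last vowel: -udu when the last vowel of the stem is a high vowel (*luwiru*, *mosi*); -go when the last vowel of the stem is a non-high vowel (*ove*, *rono*, *zoduta*).
*jufi* — last vowel /i/ (a high vowel) → -udu → *jufiudu*.

jufiudu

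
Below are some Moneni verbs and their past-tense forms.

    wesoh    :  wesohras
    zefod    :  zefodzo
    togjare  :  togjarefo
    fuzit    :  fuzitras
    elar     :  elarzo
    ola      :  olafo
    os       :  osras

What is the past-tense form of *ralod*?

The pattern is voicing of the final sound: -ras when the stem ends in a voiceless consonant (*wesoh*, *fuzit*, *os*); -zo when the stem ends in a voiced consonant (*zefod*, *elar*); -fo when the stem ends in a vowel (*togjare*, *ola*).
*ralod* — final sound /d/ (a voiced consonant) → -zo → *ralodzo*.

ralodzo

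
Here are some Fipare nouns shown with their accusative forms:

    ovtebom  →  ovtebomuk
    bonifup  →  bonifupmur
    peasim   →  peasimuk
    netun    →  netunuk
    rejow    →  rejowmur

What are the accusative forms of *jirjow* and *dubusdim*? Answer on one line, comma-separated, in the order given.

The pattern is nasality of the final consonant: -uk when the stem ends in a nasal (*ovtebom*, *peasim*, *netun*); -mur when the stem ends in a non-nasal consonant (*bonifup*, *rejow*).
Since the final consonant of *jirjow* is /w/ (non-nasal), it takes -mur, giving *jirjowmur*.
*dubusdim*: final consonant = /m/, a nasal → -uk → *dubusdimuk*.

jirjowmur, dubusdimuk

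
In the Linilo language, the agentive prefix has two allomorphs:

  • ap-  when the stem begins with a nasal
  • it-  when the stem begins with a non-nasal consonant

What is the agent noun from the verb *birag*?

*birag*: first consonant = /b/, non-nasal → it- → *itbirag*.

itbirag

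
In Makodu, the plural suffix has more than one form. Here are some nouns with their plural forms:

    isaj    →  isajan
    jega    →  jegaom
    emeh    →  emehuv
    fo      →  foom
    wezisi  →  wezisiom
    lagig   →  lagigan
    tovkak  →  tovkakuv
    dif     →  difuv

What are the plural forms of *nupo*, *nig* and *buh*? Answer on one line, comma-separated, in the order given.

The pattern is voicing of the final sound: -uv when the stem ends in a voiceless consonant (*emeh*, *tovkak*, *dif*); -an when the stem ends in a voiced consonant (*isaj*, *lagig*); -om when the stem ends in a vowel (*jega*, *fo*, *wezisi*).
*nupo*: final sound = /o/, a vowel → -om → *nupoom*.
*nig*: final sound = /g/, a voiced consonant → -an → *nigan*.
*buh* — final sound /h/ (a voiceless consonant) → -uv → *buhuv*.

nupoom, nigan, buhuv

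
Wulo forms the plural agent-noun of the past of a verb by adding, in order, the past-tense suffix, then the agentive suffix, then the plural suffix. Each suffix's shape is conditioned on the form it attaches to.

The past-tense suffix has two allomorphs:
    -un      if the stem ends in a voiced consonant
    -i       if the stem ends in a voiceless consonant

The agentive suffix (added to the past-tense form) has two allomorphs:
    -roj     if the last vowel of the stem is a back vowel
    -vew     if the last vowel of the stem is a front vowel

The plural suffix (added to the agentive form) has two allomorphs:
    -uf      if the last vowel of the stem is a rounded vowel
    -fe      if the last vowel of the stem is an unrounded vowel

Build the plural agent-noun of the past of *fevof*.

fevofivewfe

*fevof* — final consonant /f/ (voiceless) → -i → *fevofi*.
The past-tense form *fevofi* — last vowel /i/ (a front vowel) → -vew → *fevofivew*.
The agentive form *fevofivew* — last vowel /e/ (an unrounded vowel) → -fe → *fevofivewfe*.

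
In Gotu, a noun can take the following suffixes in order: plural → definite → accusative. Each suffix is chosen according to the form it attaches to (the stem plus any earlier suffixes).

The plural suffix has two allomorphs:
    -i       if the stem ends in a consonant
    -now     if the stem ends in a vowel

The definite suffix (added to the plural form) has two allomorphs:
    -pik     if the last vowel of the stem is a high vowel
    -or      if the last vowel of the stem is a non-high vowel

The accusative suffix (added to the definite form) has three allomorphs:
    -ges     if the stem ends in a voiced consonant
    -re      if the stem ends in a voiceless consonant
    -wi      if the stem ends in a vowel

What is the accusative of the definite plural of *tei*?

Since the final sound of *tei* is /i/ (a vowel), it takes -now, giving *teinow*.
The plural form *teinow*: last vowel = /o/, a non-high vowel → -or → *teinowor*.
Since the final sound of the definite form *teinowor* is /r/ (a voiced consonant), it takes -ges, giving *teinoworges*.

teinoworges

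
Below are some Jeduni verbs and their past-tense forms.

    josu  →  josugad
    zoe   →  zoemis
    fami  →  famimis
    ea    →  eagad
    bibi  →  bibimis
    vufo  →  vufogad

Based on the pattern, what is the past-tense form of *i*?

imis

The pattern is front/back vowel harmony: -mis when the last vowel of the stem is a front vowel (*zoe*, *fami*, *bibi*); -gad when the last vowel of the stem is a back vowel (*josu*, *ea*, *vufo*).
The last vowel of *i* is /i/, which is a front vowel, so the suffix is -mis, giving *imis*.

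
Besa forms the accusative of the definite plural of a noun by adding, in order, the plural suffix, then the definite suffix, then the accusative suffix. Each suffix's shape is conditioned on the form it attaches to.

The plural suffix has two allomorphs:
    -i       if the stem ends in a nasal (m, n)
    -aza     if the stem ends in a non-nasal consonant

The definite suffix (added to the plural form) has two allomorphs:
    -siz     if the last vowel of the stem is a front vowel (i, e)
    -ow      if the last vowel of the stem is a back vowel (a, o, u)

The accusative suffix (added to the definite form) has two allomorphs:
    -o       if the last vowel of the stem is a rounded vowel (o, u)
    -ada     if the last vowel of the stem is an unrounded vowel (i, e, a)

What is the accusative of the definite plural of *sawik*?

Since the final consonant of *sawik* is /k/ (non-nasal), it takes -aza, giving *sawikaza*.
The last vowel of the plural form *sawikaza* is /a/, which is a back vowel, so the definite suffix is -ow, giving *sawikazaow*.
The definite form *sawikazaow* — last vowel /o/ (a rounded vowel) → -o → *sawikazaowo*.

sawikazaowo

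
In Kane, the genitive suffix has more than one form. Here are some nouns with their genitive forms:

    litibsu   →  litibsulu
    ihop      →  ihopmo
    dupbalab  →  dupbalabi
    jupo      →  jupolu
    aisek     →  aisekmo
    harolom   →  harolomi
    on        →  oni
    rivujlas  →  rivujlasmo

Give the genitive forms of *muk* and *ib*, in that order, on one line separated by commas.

The alternation tracks the final sound of the stem — -mo when the stem ends in a voiceless consonant (*ihop*, *aisek*, *rivujlas*); -i when the stem ends in a voiced consonant (*dupbalab*, *harolom*, *on*); -lu when the stem ends in a vowel (*litibsu*, *jupo*).
*muk*: final sound = /k/, a voiceless consonant → -mo → *mukmo*.
The final sound of *ib* is /b/, which is a voiced consonant, so the suffix is -i, giving *ibi*.

mukmo, ibi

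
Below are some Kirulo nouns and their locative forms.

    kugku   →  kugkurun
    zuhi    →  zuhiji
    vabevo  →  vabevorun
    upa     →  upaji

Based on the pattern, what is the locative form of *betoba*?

The suffix is conditioned by the last vowel: -run when the last vowel of the stem is a rounded vowel (*kugku*, *vabevo*); -ji when the last vowel of the stem is an unrounded vowel (*zuhi*, *upa*).
*betoba*: last vowel = /a/, an unrounded vowel → -ji → *betobaji*.

betobaji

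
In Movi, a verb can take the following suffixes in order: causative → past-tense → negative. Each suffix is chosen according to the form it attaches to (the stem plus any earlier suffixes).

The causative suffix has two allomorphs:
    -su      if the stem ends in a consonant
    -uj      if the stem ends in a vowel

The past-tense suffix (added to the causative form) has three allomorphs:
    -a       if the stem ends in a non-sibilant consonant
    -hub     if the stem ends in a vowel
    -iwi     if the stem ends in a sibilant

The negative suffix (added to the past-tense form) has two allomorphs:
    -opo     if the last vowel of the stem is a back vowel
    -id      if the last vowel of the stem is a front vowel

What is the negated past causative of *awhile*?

awhileujaopo

*awhile* — final sound /e/ (a vowel) → -uj → *awhileuj*.
Since the final sound of the causative form *awhileuj* is /j/ (a non-sibilant consonant), it takes -a, giving *awhileuja*.
The past-tense form *awhileuja* — last vowel /a/ (a back vowel) → -opo → *awhileujaopo*.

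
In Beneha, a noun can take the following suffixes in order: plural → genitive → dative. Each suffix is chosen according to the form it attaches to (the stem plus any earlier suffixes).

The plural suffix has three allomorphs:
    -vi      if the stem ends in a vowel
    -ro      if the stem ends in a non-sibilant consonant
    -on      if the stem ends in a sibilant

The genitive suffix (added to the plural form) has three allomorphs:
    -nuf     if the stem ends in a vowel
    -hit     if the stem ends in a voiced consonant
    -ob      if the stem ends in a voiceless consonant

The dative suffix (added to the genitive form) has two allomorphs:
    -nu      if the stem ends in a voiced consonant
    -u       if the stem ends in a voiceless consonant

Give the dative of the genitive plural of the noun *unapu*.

Since the final sound of *unapu* is /u/ (a vowel), it takes -vi, giving *unapuvi*.
The plural form *unapuvi* — final sound /i/ (a vowel) → -nuf → *unapuvinuf*.
The final consonant of the genitive form *unapuvinuf* is /f/, which is voiceless, so the dative suffix is -u, giving *unapuvinufu*.

unapuvinufu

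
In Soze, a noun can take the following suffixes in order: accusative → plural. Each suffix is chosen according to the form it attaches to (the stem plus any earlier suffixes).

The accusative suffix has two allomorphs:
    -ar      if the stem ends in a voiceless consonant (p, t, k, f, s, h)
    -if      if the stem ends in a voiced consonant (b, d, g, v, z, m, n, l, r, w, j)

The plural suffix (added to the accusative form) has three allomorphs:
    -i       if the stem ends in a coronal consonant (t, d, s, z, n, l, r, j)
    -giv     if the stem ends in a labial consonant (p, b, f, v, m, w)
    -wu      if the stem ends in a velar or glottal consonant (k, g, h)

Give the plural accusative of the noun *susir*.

The final consonant of *susir* is /r/, which is voiced, so the accusative suffix is -if, giving *susirif*.
The accusative form *susirif*: final consonant = /f/, labial → -giv → *susirifgiv*.

susirifgiv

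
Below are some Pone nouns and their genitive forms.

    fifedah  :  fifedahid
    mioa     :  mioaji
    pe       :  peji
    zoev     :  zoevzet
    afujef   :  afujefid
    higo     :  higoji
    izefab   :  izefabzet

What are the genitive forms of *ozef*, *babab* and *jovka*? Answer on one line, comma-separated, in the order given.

The suffix is conditioned by the final sound: -id when the stem ends in a voiceless consonant (*fifedah*, *afujef*); -zet when the stem ends in a voiced consonant (*zoev*, *izefab*); -ji when the stem ends in a vowel (*mioa*, *pe*, *higo*).
Since the final sound of *ozef* is /f/ (a voiceless consonant), it takes -id, giving *ozefid*.
*babab*: final sound = /b/, a voiced consonant → -zet → *bababzet*.
*jovka*: final sound = /a/, a vowel → -ji → *jovkaji*.

ozefid, bababzet, jovkaji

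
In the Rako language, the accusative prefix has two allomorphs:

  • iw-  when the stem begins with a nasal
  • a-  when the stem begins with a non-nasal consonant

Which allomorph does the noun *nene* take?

The first consonant of *nene* is /n/, which is a nasal, so the prefix is iw-.

iw-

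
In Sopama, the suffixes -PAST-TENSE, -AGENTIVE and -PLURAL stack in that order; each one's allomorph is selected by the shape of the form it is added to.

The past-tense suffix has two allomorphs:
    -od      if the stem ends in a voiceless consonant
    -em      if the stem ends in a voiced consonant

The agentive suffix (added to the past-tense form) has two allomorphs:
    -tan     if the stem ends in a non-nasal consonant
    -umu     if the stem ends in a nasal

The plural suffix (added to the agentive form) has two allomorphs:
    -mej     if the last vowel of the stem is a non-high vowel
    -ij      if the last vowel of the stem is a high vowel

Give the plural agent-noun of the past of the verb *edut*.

Since the final consonant of *edut* is /t/ (voiceless), it takes -od, giving *edutod*.
The past-tense form *edutod* — final consonant /d/ (non-nasal) → -tan → *edutodtan*.
The agentive form *edutodtan* — last vowel /a/ (a non-high vowel) → -mej → *edutodtanmej*.

edutodtanmej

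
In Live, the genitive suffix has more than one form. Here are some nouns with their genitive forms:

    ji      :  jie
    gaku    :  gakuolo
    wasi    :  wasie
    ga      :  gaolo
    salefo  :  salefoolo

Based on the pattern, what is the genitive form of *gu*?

guolo

Looking at the last vowel of each stem: -e when the last vowel of the stem is a front vowel (*ji*, *wasi*); -olo when the last vowel of the stem is a back vowel (*gaku*, *ga*, *salefo*).
The last vowel of *gu* is /u/, which is a back vowel, so the suffix is -olo, giving *guolo*.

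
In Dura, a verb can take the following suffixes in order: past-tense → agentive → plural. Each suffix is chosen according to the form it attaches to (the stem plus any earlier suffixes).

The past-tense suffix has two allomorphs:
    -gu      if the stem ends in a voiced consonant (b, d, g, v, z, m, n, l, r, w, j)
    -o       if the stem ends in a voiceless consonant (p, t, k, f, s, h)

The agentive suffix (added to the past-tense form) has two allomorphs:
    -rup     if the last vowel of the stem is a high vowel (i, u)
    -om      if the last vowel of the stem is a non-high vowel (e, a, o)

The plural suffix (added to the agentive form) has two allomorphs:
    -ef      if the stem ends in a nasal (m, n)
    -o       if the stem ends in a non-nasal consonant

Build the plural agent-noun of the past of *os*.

osoomef

*os* — final consonant /s/ (voiceless) → -o → *oso*.
Since the last vowel of the past-tense form *oso* is /o/ (a non-high vowel), it takes -om, giving *osoom*.
The agentive form *osoom*: final consonant = /m/, a nasal → -ef → *osoomef*.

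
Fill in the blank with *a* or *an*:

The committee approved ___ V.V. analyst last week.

a

The indefinite article is chosen by the initial *sound* of the following word, not its spelling.
The initialism *V.V.* is read letter by letter; the first letter, V, is pronounced /viː/, which begins with a consonant sound.
So the article is *a*: The committee approved a V.V. analyst last week.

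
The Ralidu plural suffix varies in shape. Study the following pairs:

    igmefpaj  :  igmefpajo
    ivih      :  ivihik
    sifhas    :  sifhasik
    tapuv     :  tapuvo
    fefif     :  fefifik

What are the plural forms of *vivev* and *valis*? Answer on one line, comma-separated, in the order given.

The suffix is conditioned by the final consonant: -ik when the stem ends in a voiceless consonant (*ivih*, *sifhas*, *fefif*); -o when the stem ends in a voiced consonant (*igmefpaj*, *tapuv*).
The final consonant of *vivev* is /v/, which is voiced, so the suffix is -o, giving *vivevo*.
The final consonant of *valis* is /s/, which is voiceless, so the suffix is -ik, giving *valisik*.

vivevo, valisik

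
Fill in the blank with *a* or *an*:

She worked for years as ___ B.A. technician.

The indefinite article is chosen by the initial *sound* of the following word, not its spelling.
The initialism *B.A.* is read letter by letter; the first letter, B, is pronounced /biː/, which begins with a consonant sound.
So the article is *a*: She worked for years as a B.A. technician.

a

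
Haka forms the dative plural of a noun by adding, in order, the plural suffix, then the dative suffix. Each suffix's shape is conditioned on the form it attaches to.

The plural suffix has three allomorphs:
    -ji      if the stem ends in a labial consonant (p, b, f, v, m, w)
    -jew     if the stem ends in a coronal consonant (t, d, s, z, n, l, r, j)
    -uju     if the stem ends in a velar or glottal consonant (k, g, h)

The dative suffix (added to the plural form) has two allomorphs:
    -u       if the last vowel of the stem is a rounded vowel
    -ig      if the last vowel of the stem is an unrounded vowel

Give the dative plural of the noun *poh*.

*poh*: final consonant = /h/, velar/glottal → -uju → *pohuju*.
Since the last vowel of the plural form *pohuju* is /u/ (a rounded vowel), it takes -u, giving *pohujuu*.

pohujuu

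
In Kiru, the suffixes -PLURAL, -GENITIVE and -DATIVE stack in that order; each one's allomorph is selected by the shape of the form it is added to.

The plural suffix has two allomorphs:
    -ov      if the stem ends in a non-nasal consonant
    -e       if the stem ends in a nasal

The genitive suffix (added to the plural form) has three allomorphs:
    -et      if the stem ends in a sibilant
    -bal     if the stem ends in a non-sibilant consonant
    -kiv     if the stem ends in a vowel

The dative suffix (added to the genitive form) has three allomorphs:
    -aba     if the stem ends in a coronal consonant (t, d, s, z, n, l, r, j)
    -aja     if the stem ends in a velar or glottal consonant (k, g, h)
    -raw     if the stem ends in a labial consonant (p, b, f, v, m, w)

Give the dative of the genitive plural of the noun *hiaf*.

hiafovbalaba

*hiaf*: final consonant = /f/, non-nasal → -ov → *hiafov*.
Since the final sound of the plural form *hiafov* is /v/ (a non-sibilant consonant), it takes -bal, giving *hiafovbal*.
The genitive form *hiafovbal* — final consonant /l/ (coronal) → -aba → *hiafovbalaba*.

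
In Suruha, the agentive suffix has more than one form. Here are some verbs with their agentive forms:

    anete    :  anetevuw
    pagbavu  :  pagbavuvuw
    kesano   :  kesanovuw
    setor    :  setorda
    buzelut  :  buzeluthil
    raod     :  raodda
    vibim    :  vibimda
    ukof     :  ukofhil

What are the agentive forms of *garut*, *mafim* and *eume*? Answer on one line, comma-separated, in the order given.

The pattern is voicing of the final sound: -hil when the stem ends in a voiceless consonant (*buzelut*, *ukof*); -da when the stem ends in a voiced consonant (*setor*, *raod*, *vibim*); -vuw when the stem ends in a vowel (*anete*, *pagbavu*, *kesano*).
*garut*: final sound = /t/, a voiceless consonant → -hil → *garuthil*.
*mafim* — final sound /m/ (a voiced consonant) → -da → *mafimda*.
*eume* — final sound /e/ (a vowel) → -vuw → *eumevuw*.

garuthil, mafimda, eumevuw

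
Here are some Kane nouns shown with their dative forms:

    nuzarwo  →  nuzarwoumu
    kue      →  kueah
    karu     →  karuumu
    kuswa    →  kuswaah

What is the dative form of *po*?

poumu

The suffix is conditioned by the last vowel: -umu when the last vowel of the stem is a rounded vowel (*nuzarwo*, *karu*); -ah when the last vowel of the stem is an unrounded vowel (*kue*, *kuswa*).
The last vowel of *po* is /o/, which is a rounded vowel, so the suffix is -umu, giving *poumu*.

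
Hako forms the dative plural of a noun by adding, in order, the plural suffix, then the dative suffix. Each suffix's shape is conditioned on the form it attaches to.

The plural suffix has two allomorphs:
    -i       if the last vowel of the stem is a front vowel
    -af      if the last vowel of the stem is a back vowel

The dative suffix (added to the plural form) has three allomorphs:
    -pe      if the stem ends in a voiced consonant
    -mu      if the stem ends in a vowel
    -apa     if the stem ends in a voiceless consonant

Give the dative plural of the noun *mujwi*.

mujwiimu

The last vowel of *mujwi* is /i/, which is a front vowel, so the plural suffix is -i, giving *mujwii*.
Since the final sound of the plural form *mujwii* is /i/ (a vowel), it takes -mu, giving *mujwiimu*.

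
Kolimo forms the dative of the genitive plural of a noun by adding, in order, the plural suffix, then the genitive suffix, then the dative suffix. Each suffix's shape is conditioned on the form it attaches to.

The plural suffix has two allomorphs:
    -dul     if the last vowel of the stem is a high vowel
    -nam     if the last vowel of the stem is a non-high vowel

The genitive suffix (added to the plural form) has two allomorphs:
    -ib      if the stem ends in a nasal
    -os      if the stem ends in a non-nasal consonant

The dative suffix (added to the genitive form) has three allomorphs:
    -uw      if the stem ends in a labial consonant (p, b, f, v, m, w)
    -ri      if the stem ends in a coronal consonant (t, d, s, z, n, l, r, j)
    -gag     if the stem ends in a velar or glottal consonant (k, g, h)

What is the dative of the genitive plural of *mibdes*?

mibdesnamibuw

*mibdes* — last vowel /e/ (a non-high vowel) → -nam → *mibdesnam*.
The final consonant of the plural form *mibdesnam* is /m/, which is a nasal, so the genitive suffix is -ib, giving *mibdesnamib*.
The final consonant of the genitive form *mibdesnamib* is /b/, which is labial, so the dative suffix is -uw, giving *mibdesnamibuw*.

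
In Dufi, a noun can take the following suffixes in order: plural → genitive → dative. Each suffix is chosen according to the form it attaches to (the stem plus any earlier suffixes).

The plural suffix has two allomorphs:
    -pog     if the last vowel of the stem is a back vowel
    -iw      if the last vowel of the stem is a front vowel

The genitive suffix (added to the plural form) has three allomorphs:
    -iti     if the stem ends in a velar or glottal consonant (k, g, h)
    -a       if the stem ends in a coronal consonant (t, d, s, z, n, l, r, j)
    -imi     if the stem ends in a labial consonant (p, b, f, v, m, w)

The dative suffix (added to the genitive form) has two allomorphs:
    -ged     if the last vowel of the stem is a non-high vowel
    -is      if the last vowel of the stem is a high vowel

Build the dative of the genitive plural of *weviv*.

Since the last vowel of *weviv* is /i/ (a front vowel), it takes -iw, giving *weviviw*.
The plural form *weviviw*: final consonant = /w/, labial → -imi → *weviviwimi*.
Since the last vowel of the genitive form *weviviwimi* is /i/ (a high vowel), it takes -is, giving *weviviwimiis*.

weviviwimiis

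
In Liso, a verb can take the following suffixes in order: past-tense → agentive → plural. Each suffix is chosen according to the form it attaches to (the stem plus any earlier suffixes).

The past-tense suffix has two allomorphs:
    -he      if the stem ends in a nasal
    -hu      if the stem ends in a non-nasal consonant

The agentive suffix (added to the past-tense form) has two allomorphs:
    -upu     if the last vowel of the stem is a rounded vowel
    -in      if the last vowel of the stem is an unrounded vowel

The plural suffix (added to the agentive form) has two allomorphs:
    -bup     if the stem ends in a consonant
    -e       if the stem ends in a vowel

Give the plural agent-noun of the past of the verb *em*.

Since the final consonant of *em* is /m/ (a nasal), it takes -he, giving *emhe*.
The past-tense form *emhe* — last vowel /e/ (an unrounded vowel) → -in → *emhein*.
Since the final sound of the agentive form *emhein* is /n/ (a consonant), it takes -bup, giving *emheinbup*.

emheinbup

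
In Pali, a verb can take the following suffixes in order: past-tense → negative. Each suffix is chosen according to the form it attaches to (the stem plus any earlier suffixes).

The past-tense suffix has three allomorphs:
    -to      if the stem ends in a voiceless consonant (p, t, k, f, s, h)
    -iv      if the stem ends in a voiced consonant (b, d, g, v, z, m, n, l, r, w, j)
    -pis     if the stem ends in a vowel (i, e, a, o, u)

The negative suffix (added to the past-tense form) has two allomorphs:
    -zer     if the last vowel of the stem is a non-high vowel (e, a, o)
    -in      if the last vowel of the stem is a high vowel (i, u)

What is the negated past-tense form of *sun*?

sunivin

*sun*: final sound = /n/, a voiced consonant → -iv → *suniv*.
Since the last vowel of the past-tense form *suniv* is /i/ (a high vowel), it takes -in, giving *sunivin*.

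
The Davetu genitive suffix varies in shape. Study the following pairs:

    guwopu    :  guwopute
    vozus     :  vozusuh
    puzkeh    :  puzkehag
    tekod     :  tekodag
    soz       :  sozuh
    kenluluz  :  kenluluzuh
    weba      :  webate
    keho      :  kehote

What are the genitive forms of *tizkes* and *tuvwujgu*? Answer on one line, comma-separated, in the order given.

tizkesuh, tuvwujgute

The alternation tracks the final sound of the stem — -uh when the stem ends in a sibilant (*vozus*, *soz*, *kenluluz*); -ag when the stem ends in a non-sibilant consonant (*puzkeh*, *tekod*); -te when the stem ends in a vowel (*guwopu*, *weba*, *keho*).
Since the final sound of *tizkes* is /s/ (a sibilant), it takes -uh, giving *tizkesuh*.
The final sound of *tuvwujgu* is /u/, which is a vowel, so the suffix is -te, giving *tuvwujgute*.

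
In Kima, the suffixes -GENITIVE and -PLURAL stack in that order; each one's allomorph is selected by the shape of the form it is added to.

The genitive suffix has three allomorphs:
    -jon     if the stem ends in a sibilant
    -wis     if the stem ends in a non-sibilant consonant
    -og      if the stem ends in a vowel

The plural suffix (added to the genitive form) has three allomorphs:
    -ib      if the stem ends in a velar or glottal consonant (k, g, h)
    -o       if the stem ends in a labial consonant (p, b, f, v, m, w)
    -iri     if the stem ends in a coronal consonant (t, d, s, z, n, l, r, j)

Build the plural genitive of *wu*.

The final sound of *wu* is /u/, which is a vowel, so the genitive suffix is -og, giving *wuog*.
Since the final consonant of the genitive form *wuog* is /g/ (velar/glottal), it takes -ib, giving *wuogib*.

wuogib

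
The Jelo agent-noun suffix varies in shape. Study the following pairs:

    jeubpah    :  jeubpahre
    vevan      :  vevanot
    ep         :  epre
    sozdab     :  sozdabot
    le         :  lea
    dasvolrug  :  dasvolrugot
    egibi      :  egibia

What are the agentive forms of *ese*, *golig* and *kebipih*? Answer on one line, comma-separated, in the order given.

The alternation tracks the final sound of the stem — -re when the stem ends in a voiceless consonant (*jeubpah*, *ep*); -ot when the stem ends in a voiced consonant (*vevan*, *sozdab*, *dasvolrug*); -a when the stem ends in a vowel (*le*, *egibi*).
*ese*: final sound = /e/, a vowel → -a → *esea*.
The final sound of *golig* is /g/, which is a voiced consonant, so the suffix is -ot, giving *goligot*.
The final sound of *kebipih* is /h/, which is a voiceless consonant, so the suffix is -re, giving *kebipihre*.

esea, goligot, kebipihre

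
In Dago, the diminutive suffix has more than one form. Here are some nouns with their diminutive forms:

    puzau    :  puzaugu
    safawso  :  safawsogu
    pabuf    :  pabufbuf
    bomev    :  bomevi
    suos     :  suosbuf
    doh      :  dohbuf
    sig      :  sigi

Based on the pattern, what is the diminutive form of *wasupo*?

wasupogu

Looking at the final sound of each stem: -buf when the stem ends in a voiceless consonant (*pabuf*, *suos*, *doh*); -i when the stem ends in a voiced consonant (*bomev*, *sig*); -gu when the stem ends in a vowel (*puzau*, *safawso*).
*wasupo* — final sound /o/ (a vowel) → -gu → *wasupogu*.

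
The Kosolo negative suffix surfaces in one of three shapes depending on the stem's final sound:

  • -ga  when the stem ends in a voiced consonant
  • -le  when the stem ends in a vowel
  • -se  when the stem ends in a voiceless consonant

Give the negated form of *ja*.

jale

The final sound of *ja* is /a/, which is a vowel, so the suffix is -le, giving *jale*.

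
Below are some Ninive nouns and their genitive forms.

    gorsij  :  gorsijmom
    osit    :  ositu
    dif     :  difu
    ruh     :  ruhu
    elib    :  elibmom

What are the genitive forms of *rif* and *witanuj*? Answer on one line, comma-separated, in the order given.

Looking at the final consonant of each stem: -u when the stem ends in a voiceless consonant (*osit*, *dif*, *ruh*); -mom when the stem ends in a voiced consonant (*gorsij*, *elib*).
Since the final consonant of *rif* is /f/ (voiceless), it takes -u, giving *rifu*.
*witanuj* — final consonant /j/ (voiced) → -mom → *witanujmom*.

rifu, witanujmom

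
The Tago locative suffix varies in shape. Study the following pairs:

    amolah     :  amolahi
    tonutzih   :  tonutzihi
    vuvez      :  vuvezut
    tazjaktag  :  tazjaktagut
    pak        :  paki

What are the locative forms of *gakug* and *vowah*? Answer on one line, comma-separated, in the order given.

gakugut, vowahi

The suffix is conditioned by the final consonant: -i when the stem ends in a voiceless consonant (*amolah*, *tonutzih*, *pak*); -ut when the stem ends in a voiced consonant (*vuvez*, *tazjaktag*).
The final consonant of *gakug* is /g/, which is voiced, so the suffix is -ut, giving *gakugut*.
*vowah*: final consonant = /h/, voiceless → -i → *vowahi*.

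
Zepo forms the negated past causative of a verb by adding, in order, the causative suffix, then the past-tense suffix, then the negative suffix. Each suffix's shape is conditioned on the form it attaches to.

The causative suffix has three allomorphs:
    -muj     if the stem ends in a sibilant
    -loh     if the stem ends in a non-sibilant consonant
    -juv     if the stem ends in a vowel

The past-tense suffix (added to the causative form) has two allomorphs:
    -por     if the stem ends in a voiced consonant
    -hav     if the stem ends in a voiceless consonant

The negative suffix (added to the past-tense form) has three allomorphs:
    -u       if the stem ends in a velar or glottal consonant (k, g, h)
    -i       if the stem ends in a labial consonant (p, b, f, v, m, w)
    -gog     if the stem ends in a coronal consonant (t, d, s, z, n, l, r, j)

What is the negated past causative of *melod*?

melodlohhavi

The final sound of *melod* is /d/, which is a non-sibilant consonant, so the causative suffix is -loh, giving *melodloh*.
The causative form *melodloh*: final consonant = /h/, voiceless → -hav → *melodlohhav*.
Since the final consonant of the past-tense form *melodlohhav* is /v/ (labial), it takes -i, giving *melodlohhavi*.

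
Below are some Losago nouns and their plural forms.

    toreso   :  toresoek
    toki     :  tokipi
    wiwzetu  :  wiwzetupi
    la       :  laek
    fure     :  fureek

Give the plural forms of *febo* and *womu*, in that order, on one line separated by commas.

Looking at the last vowel of each stem: -pi when the last vowel of the stem is a high vowel (*toki*, *wiwzetu*); -ek when the last vowel of the stem is a non-high vowel (*toreso*, *la*, *fure*).
*febo* — last vowel /o/ (a non-high vowel) → -ek → *feboek*.
*womu*: last vowel = /u/, a high vowel → -pi → *womupi*.

feboek, womupi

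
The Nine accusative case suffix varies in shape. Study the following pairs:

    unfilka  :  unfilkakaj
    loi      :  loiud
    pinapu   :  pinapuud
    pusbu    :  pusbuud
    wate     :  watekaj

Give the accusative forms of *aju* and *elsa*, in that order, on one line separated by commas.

ajuud, elsakaj

The alternation tracks the last vowel of the stem — -ud when the last vowel of the stem is a high vowel (*loi*, *pinapu*, *pusbu*); -kaj when the last vowel of the stem is a non-high vowel (*unfilka*, *wate*).
The last vowel of *aju* is /u/, which is a high vowel, so the suffix is -ud, giving *ajuud*.
*elsa* — last vowel /a/ (a non-high vowel) → -kaj → *elsakaj*.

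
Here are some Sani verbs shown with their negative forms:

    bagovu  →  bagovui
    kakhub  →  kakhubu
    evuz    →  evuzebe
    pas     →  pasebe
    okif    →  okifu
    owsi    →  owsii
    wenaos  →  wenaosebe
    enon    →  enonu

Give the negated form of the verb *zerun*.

The alternation tracks the final sound of the stem — -ebe when the stem ends in a sibilant (*evuz*, *pas*, *wenaos*); -u when the stem ends in a non-sibilant consonant (*kakhub*, *okif*, *enon*); -i when the stem ends in a vowel (*bagovu*, *owsi*).
*zerun*: final sound = /n/, a non-sibilant consonant → -u → *zerunu*.

zerunu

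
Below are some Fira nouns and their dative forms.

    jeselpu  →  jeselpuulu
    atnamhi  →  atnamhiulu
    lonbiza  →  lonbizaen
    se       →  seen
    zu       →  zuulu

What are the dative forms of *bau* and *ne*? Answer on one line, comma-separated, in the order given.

Looking at the last vowel of each stem: -ulu when the last vowel of the stem is a high vowel (*jeselpu*, *atnamhi*, *zu*); -en when the last vowel of the stem is a non-high vowel (*lonbiza*, *se*).
*bau* — last vowel /u/ (a high vowel) → -ulu → *bauulu*.
The last vowel of *ne* is /e/, which is a non-high vowel, so the suffix is -en, giving *neen*.

bauulu, neen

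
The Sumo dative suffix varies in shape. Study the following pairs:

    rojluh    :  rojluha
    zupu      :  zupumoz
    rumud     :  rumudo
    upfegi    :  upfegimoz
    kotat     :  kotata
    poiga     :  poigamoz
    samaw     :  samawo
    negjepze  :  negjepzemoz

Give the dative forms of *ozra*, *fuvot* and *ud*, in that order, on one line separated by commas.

The alternation tracks the final sound of the stem — -a when the stem ends in a voiceless consonant (*rojluh*, *kotat*); -o when the stem ends in a voiced consonant (*rumud*, *samaw*); -moz when the stem ends in a vowel (*zupu*, *upfegi*, *poiga*, *negjepze*).
The final sound of *ozra* is /a/, which is a vowel, so the suffix is -moz, giving *ozramoz*.
*fuvot* — final sound /t/ (a voiceless consonant) → -a → *fuvota*.
*ud*: final sound = /d/, a voiced consonant → -o → *udo*.

ozramoz, fuvota, udo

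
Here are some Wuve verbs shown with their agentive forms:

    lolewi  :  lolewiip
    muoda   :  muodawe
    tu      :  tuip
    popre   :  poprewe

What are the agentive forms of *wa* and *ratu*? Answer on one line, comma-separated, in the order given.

wawe, ratuip

The alternation tracks the last vowel of the stem — -ip when the last vowel of the stem is a high vowel (*lolewi*, *tu*); -we when the last vowel of the stem is a non-high vowel (*muoda*, *popre*).
The last vowel of *wa* is /a/, which is a non-high vowel, so the suffix is -we, giving *wawe*.
The last vowel of *ratu* is /u/, which is a high vowel, so the suffix is -ip, giving *ratuip*.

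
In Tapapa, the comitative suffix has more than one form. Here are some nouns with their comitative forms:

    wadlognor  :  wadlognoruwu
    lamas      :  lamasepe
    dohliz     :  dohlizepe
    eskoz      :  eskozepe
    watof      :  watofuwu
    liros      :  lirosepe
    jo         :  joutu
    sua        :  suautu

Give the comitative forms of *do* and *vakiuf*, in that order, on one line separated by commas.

doutu, vakiufuwu

Looking at the final sound of each stem: -epe when the stem ends in a sibilant (*lamas*, *dohliz*, *eskoz*, *liros*); -uwu when the stem ends in a non-sibilant consonant (*wadlognor*, *watof*); -utu when the stem ends in a vowel (*jo*, *sua*).
*do*: final sound = /o/, a vowel → -utu → *doutu*.
Since the final sound of *vakiuf* is /f/ (a non-sibilant consonant), it takes -uwu, giving *vakiufuwu*.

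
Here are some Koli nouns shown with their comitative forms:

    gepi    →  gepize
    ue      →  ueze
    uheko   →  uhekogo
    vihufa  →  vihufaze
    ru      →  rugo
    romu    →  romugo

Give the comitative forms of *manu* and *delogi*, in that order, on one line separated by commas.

manugo, delogize

The suffix is conditioned by the last vowel: -go when the last vowel of the stem is a rounded vowel (*uheko*, *ru*, *romu*); -ze when the last vowel of the stem is an unrounded vowel (*gepi*, *ue*, *vihufa*).
Since the last vowel of *manu* is /u/ (a rounded vowel), it takes -go, giving *manugo*.
Since the last vowel of *delogi* is /i/ (an unrounded vowel), it takes -ze, giving *delogize*.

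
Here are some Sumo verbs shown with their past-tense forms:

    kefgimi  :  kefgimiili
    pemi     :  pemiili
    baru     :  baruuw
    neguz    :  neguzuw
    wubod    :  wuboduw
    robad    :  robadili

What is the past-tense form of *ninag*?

ninagili

The pattern is rounding harmony: -uw when the last vowel of the stem is a rounded vowel (*baru*, *neguz*, *wubod*); -ili when the last vowel of the stem is an unrounded vowel (*kefgimi*, *pemi*, *robad*).
*ninag* — last vowel /a/ (an unrounded vowel) → -ili → *ninagili*.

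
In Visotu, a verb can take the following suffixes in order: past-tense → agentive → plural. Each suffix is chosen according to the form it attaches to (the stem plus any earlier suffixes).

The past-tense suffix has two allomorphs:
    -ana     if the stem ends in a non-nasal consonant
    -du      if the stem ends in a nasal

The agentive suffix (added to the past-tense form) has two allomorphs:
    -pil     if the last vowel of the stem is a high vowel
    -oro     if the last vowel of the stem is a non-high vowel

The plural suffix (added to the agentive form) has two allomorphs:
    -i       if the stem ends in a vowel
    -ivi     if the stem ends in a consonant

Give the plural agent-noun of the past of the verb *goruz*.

goruzanaoroi

The final consonant of *goruz* is /z/, which is non-nasal, so the past-tense suffix is -ana, giving *goruzana*.
Since the last vowel of the past-tense form *goruzana* is /a/ (a non-high vowel), it takes -oro, giving *goruzanaoro*.
The final sound of the agentive form *goruzanaoro* is /o/, which is a vowel, so the plural suffix is -i, giving *goruzanaoroi*.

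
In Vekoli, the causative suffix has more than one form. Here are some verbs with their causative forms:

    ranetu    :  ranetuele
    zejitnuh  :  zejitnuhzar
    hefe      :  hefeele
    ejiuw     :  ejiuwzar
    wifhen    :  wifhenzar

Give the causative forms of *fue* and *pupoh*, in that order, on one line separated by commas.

fueele, pupohzar

The pattern is consonant vs. vowel: -zar when the stem ends in a consonant (*zejitnuh*, *ejiuw*, *wifhen*); -ele when the stem ends in a vowel (*ranetu*, *hefe*).
*fue* — final sound /e/ (a vowel) → -ele → *fueele*.
The final sound of *pupoh* is /h/, which is a consonant, so the suffix is -zar, giving *pupohzar*.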